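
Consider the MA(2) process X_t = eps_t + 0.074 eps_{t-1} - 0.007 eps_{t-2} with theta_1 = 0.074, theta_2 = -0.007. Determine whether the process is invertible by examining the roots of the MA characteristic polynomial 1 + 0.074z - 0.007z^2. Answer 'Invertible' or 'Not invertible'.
\text{Invertible}

The MA(q) characteristic polynomial is P(z) = 1 + 0.074z - 0.007z^2.
Invertibility requires all roots to lie outside the unit circle, i.e. |z| > 1 for every root.
Set 1 + (0.074) z + (-0.007) z^2 = 0, i.e. a z^2 + b z + c = 0 with a = -0.007, b = 0.074, c = 1.
Discriminant D = b^2 - 4ac = (0.074)^2 - 4*(-0.007)*1 = 0.005476 - (-0.028) = 0.033476.
D >= 0, so the roots are real: z = (-b +/- sqrt(D)) / (2a) = (-0.074 +/- 0.182964) / (-0.014).
  z_1 = (-0.074 + 0.182964) / (-0.014) = -7.7832,   |z_1| = 7.7832.
  z_2 = (-0.074 - 0.182964) / (-0.014) = 18.3546,   |z_2| = 18.3546.
Moduli of all roots: 7.7832, 18.3546.
All moduli strictly greater than 1? Yes.
Verdict: Invertible.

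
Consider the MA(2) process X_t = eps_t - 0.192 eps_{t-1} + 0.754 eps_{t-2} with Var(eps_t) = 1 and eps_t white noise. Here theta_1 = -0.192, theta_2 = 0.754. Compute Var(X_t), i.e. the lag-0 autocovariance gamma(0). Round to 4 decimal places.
\gamma(0) = 1.6054

For an MA(q) process X_t = eps_t + sum_i theta_i eps_{t-i} with
Var(eps_t) = sigma^2, the variance is
  gamma(0) = sigma^2 * (1 + sum_i theta_i^2).
  sum_i theta_i^2 = (-0.192)^2 + (0.754)^2 = 0.036864 + 0.568516 = 0.60538.
  gamma(0) = 1 * (1 + 0.60538) = 1 * 1.60538 = 1.60538, which rounds to 1.6054.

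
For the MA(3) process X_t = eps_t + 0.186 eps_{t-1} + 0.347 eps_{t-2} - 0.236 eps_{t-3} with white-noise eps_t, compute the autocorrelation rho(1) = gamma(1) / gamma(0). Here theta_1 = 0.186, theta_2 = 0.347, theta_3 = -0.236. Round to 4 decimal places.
\rho(1) = 0.1393

For an MA(q) process with theta_0 = 1, the autocovariance is
  gamma(k) = sigma^2 * sum_{i=0..q-k} theta_i * theta_{i+k},
and rho(k) = gamma(k) / gamma(0). Sigma^2 cancels.
  numerator   = (1)*(0.186) + (0.186)*(0.347) + (0.347)*(-0.236) = 0.16865.
  denominator = (1)^2 + (0.186)^2 + (0.347)^2 + (-0.236)^2 = 1.210701.
  rho(1) = 0.16865 / 1.210701 = 0.1393.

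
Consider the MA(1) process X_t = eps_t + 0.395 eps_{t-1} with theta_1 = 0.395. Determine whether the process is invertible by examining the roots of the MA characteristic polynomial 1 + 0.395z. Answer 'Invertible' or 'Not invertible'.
\text{Invertible}

The MA(q) characteristic polynomial is P(z) = 1 + 0.395z.
Invertibility requires all roots to lie outside the unit circle, i.e. |z| > 1 for every root.
This is linear in z: 1 + (0.395) z = 0  =>  z = -1/(0.395) = -2.531646,  |z| = 2.531646.
Moduli of all roots: 2.5316.
All moduli strictly greater than 1? Yes.
Verdict: Invertible.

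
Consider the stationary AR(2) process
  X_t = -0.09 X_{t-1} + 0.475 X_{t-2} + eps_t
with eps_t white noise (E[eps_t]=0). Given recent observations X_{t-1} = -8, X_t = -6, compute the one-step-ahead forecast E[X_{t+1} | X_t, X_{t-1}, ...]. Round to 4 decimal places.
E[X_{t+1} \mid \mathcal F_t] = -3.2600

For an AR(p) model X_t = c + sum_i phi_i X_{t-i} + eps_t, the
one-step-ahead conditional mean is
  E[X_{t+1} | X_t, ...] = c + sum_i phi_i X_{t+1-i}.
Substitute known values:
  E[X_{t+1} | ...] = (-0.09) * (-6) + (0.475) * (-8)
                   = -3.2600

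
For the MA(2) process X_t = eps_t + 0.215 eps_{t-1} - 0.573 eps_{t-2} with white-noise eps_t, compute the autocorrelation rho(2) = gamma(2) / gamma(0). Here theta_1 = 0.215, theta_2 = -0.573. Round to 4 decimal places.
\rho(2) = -0.4169

For an MA(q) process with theta_0 = 1, the autocovariance is
  gamma(k) = sigma^2 * sum_{i=0..q-k} theta_i * theta_{i+k},
and rho(k) = gamma(k) / gamma(0). Sigma^2 cancels.
  numerator   = (1)*(-0.573) = -0.573.
  denominator = (1)^2 + (0.215)^2 + (-0.573)^2 = 1.374554.
  rho(2) = -0.573 / 1.374554 = -0.4169.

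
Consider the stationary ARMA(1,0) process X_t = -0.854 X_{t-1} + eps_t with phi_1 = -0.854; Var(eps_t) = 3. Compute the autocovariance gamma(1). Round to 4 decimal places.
\gamma(1) = -9.4649

Multiply the model equation by X_{t-k} and take expectations. With theta_0 = psi_0 = 1 and psi_j the MA(infinity) weights, this gives
  gamma(k) - sum_i phi_i gamma(k-i) = c_k,
  c_k = sigma^2 * sum_{j=k..q} theta_j psi_{j-k}   (c_k = 0 for k > q),
using gamma(-m) = gamma(m).
Pure AR (q = 0): c_0 = sigma^2 = 3, c_k = 0 for k >= 1.
Equations for k = 0 and k = 1 (AR order 1):
  gamma(0) = phi_1 gamma(1) + c_0
  gamma(1) = phi_1 gamma(0) + c_1
Substituting the second into the first: gamma(0) (1 - phi_1^2) = c_0 + phi_1 c_1, so
  gamma(0) = c_0 / (1 - phi_1^2) = 3 / (1 - (-0.854)^2) = 3 / 0.270684 = 11.083034.
  gamma(1) = phi_1 gamma(0) = (-0.854)(11.083034) = -9.464911.
Therefore gamma(1) = -9.4649 (to 4 decimal places).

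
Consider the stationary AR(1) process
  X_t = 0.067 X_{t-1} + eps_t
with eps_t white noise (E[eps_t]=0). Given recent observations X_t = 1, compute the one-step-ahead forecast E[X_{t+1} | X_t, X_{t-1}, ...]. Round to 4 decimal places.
E[X_{t+1} \mid \mathcal F_t] = 0.0670

For an AR(p) model X_t = c + sum_i phi_i X_{t-i} + eps_t, the
one-step-ahead conditional mean is
  E[X_{t+1} | X_t, ...] = c + sum_i phi_i X_{t+1-i}.
Substitute known values:
  E[X_{t+1} | ...] = (0.067) * (1)
                   = 0.0670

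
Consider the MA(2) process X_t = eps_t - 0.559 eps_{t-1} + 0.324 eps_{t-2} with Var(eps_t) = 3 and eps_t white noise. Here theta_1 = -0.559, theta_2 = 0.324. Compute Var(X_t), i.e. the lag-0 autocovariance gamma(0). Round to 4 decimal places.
\gamma(0) = 4.2524

For an MA(q) process X_t = eps_t + sum_i theta_i eps_{t-i} with
Var(eps_t) = sigma^2, the variance is
  gamma(0) = sigma^2 * (1 + sum_i theta_i^2).
  sum_i theta_i^2 = (-0.559)^2 + (0.324)^2 = 0.312481 + 0.104976 = 0.417457.
  gamma(0) = 3 * (1 + 0.417457) = 3 * 1.417457 = 4.252371, which rounds to 4.2524.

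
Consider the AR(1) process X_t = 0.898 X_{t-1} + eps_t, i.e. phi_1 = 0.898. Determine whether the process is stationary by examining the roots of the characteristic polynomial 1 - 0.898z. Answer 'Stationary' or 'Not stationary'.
\text{Stationary}

The AR(p) characteristic polynomial is P(z) = 1 - 0.898z.
Stationarity requires all roots to lie outside the unit circle, i.e. |z| > 1 for every root.
This is linear in z: 1 + (-0.898) z = 0  =>  z = -1/(-0.898) = 1.113586,  |z| = 1.113586.
Moduli of all roots: 1.1136.
All moduli strictly greater than 1? Yes.
Verdict: Stationary.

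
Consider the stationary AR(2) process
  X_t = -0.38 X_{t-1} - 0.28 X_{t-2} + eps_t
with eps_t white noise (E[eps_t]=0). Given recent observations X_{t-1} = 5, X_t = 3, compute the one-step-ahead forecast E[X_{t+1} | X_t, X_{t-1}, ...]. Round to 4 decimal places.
E[X_{t+1} \mid \mathcal F_t] = -2.5400

For an AR(p) model X_t = c + sum_i phi_i X_{t-i} + eps_t, the
one-step-ahead conditional mean is
  E[X_{t+1} | X_t, ...] = c + sum_i phi_i X_{t+1-i}.
Substitute known values:
  E[X_{t+1} | ...] = (-0.38) * (3) + (-0.28) * (5)
                   = -2.5400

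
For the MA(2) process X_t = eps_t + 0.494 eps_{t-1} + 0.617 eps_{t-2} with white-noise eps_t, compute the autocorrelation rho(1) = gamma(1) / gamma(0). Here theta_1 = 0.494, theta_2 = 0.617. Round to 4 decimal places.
\rho(1) = 0.4917

For an MA(q) process with theta_0 = 1, the autocovariance is
  gamma(k) = sigma^2 * sum_{i=0..q-k} theta_i * theta_{i+k},
and rho(k) = gamma(k) / gamma(0). Sigma^2 cancels.
  numerator   = (1)*(0.494) + (0.494)*(0.617) = 0.798798.
  denominator = (1)^2 + (0.494)^2 + (0.617)^2 = 1.624725.
  rho(1) = 0.798798 / 1.624725 = 0.4917.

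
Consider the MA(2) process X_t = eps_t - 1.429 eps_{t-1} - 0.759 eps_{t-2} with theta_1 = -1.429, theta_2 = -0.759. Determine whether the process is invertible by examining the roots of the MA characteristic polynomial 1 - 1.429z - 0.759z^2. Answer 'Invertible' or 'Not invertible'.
\text{Not invertible}

The MA(q) characteristic polynomial is P(z) = 1 - 1.429z - 0.759z^2.
Invertibility requires all roots to lie outside the unit circle, i.e. |z| > 1 for every root.
Set 1 + (-1.429) z + (-0.759) z^2 = 0, i.e. a z^2 + b z + c = 0 with a = -0.759, b = -1.429, c = 1.
Discriminant D = b^2 - 4ac = (-1.429)^2 - 4*(-0.759)*1 = 2.042041 - (-3.036) = 5.078041.
D >= 0, so the roots are real: z = (-b +/- sqrt(D)) / (2a) = (1.429 +/- 2.253451) / (-1.518).
  z_1 = (1.429 + 2.253451) / (-1.518) = -2.4259,   |z_1| = 2.4259.
  z_2 = (1.429 - 2.253451) / (-1.518) = 0.5431,   |z_2| = 0.5431.
Moduli of all roots: 2.4259, 0.5431.
All moduli strictly greater than 1? No.
Verdict: Not invertible.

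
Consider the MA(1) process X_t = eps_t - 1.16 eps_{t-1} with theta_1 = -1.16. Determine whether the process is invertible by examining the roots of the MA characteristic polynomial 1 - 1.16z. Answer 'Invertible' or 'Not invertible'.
\text{Not invertible}

The MA(q) characteristic polynomial is P(z) = 1 - 1.16z.
Invertibility requires all roots to lie outside the unit circle, i.e. |z| > 1 for every root.
This is linear in z: 1 + (-1.16) z = 0  =>  z = -1/(-1.16) = 0.862069,  |z| = 0.862069.
Moduli of all roots: 0.8621.
All moduli strictly greater than 1? No.
Verdict: Not invertible.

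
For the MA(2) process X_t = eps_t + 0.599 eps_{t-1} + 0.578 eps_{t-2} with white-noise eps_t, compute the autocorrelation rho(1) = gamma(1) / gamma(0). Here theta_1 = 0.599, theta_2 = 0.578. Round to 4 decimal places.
\rho(1) = 0.5583

For an MA(q) process with theta_0 = 1, the autocovariance is
  gamma(k) = sigma^2 * sum_{i=0..q-k} theta_i * theta_{i+k},
and rho(k) = gamma(k) / gamma(0). Sigma^2 cancels.
  numerator   = (1)*(0.599) + (0.599)*(0.578) = 0.945222.
  denominator = (1)^2 + (0.599)^2 + (0.578)^2 = 1.692885.
  rho(1) = 0.945222 / 1.692885 = 0.5583.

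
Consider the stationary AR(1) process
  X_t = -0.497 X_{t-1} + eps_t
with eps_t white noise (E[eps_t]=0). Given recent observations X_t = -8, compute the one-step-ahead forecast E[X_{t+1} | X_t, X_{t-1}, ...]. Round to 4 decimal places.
E[X_{t+1} \mid \mathcal F_t] = 3.9760

For an AR(p) model X_t = c + sum_i phi_i X_{t-i} + eps_t, the
one-step-ahead conditional mean is
  E[X_{t+1} | X_t, ...] = c + sum_i phi_i X_{t+1-i}.
Substitute known values:
  E[X_{t+1} | ...] = (-0.497) * (-8)
                   = 3.9760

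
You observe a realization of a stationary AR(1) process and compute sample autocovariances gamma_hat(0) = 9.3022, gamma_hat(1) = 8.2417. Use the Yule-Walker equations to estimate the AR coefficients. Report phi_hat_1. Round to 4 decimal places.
\hat\phi_{1} = 0.8860

The Yule-Walker equations for an AR(p) process read, in matrix form,
  Gamma_p phi = r_p,   with   (Gamma_p)_{ij} = gamma(|i - j|),
                       (r_p)_i = gamma(i),   i,j = 1..p.
Substitute the sample gammas (Toeplitz matrix and right-hand side of size 1):
  Gamma_p = [[9.3022]]
  r_p     = [8.2417]
With p = 1 this is the single equation gamma(0) phi_1 = gamma(1):
  phi_hat_1 = gamma(1) / gamma(0) = 8.2417 / 9.3022 = 0.8860.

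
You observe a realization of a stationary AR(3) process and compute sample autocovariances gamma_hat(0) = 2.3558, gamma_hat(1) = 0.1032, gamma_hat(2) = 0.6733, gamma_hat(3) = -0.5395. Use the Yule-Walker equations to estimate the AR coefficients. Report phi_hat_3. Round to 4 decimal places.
\hat\phi_{3} = -0.2730

The Yule-Walker equations for an AR(p) process read, in matrix form,
  Gamma_p phi = r_p,   with   (Gamma_p)_{ij} = gamma(|i - j|),
                       (r_p)_i = gamma(i),   i,j = 1..p.
Substitute the sample gammas (Toeplitz matrix and right-hand side of size 3):
  Gamma_p = [[2.3558, 0.1032, 0.6733], [0.1032, 2.3558, 0.1032], [0.6733, 0.1032, 2.3558]]
  r_p     = [0.1032, 0.6733, -0.5395]
Written out (R1..R3):
  (R1) 2.3558 phi_1 + 0.1032 phi_2 + 0.6733 phi_3 = 0.1032
  (R2) 0.1032 phi_1 + 2.3558 phi_2 + 0.1032 phi_3 = 0.6733
  (R3) 0.6733 phi_1 + 0.1032 phi_2 + 2.3558 phi_3 = -0.5395
Gaussian elimination:
  R2 <- R2 - (0.1032/2.3558) R1 = R2 - (0.043807) R1:  2.351279 phi_2 + 0.073705 phi_3 = 0.668779
  R3 <- R3 - (0.6733/2.3558) R1 = R3 - (0.285805) R1:  0.073705 phi_2 + 2.163367 phi_3 = -0.568995
  R3 <- R3 - (0.073705/2.351279) R2 = R3 - (0.031347) R2:  2.161057 phi_3 = -0.589959
Back-substitution:
  phi_hat_3 = -0.589959 / 2.161057 = -0.272996
  phi_hat_2 = (0.668779 - (0.073705)(-0.272996)) / 2.351279 = 0.29299
  phi_hat_1 = (0.1032 - (0.1032)(0.29299) - (0.6733)(-0.272996)) / 2.3558 = 0.108995
So phi_hat = [0.1090, 0.2930, -0.2730].
Therefore phi_hat_3 = -0.2730.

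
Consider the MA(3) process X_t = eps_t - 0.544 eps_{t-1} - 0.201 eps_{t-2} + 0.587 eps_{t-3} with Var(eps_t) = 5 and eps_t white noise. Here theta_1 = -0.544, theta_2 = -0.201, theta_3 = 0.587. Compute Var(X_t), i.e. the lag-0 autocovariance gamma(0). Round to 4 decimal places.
\gamma(0) = 8.4045

For an MA(q) process X_t = eps_t + sum_i theta_i eps_{t-i} with
Var(eps_t) = sigma^2, the variance is
  gamma(0) = sigma^2 * (1 + sum_i theta_i^2).
  sum_i theta_i^2 = (-0.544)^2 + (-0.201)^2 + (0.587)^2 = 0.295936 + 0.040401 + 0.344569 = 0.680906.
  gamma(0) = 5 * (1 + 0.680906) = 5 * 1.680906 = 8.40453, which rounds to 8.4045.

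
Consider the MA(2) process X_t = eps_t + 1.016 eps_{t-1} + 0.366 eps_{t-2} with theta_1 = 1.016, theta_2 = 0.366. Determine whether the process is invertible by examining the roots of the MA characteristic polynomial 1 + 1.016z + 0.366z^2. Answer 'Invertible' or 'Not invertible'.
\text{Invertible}

The MA(q) characteristic polynomial is P(z) = 1 + 1.016z + 0.366z^2.
Invertibility requires all roots to lie outside the unit circle, i.e. |z| > 1 for every root.
Set 1 + (1.016) z + (0.366) z^2 = 0, i.e. a z^2 + b z + c = 0 with a = 0.366, b = 1.016, c = 1.
Discriminant D = b^2 - 4ac = (1.016)^2 - 4*(0.366)*1 = 1.032256 - (1.464) = -0.431744.
D < 0, so the roots are the complex-conjugate pair z = (-b +/- i sqrt(-D)) / (2a) = -1.388 +/- 0.8976i.
For a conjugate pair |z|^2 = z * conj(z) = (product of roots) = c/a = 1/(0.366) = 2.73224, so |z| = sqrt(2.73224) = 1.6529 for both roots.
Moduli of all roots: 1.6529, 1.6529.
All moduli strictly greater than 1? Yes.
Verdict: Invertible.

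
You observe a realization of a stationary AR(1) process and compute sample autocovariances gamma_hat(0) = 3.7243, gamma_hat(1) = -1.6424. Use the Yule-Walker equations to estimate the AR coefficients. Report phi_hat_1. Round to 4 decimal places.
\hat\phi_{1} = -0.4410

The Yule-Walker equations for an AR(p) process read, in matrix form,
  Gamma_p phi = r_p,   with   (Gamma_p)_{ij} = gamma(|i - j|),
                       (r_p)_i = gamma(i),   i,j = 1..p.
Substitute the sample gammas (Toeplitz matrix and right-hand side of size 1):
  Gamma_p = [[3.7243]]
  r_p     = [-1.6424]
With p = 1 this is the single equation gamma(0) phi_1 = gamma(1):
  phi_hat_1 = gamma(1) / gamma(0) = -1.6424 / 3.7243 = -0.4410.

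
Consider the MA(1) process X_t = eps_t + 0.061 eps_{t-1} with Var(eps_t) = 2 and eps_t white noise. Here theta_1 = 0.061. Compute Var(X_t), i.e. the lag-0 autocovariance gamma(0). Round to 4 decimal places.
\gamma(0) = 2.0074

For an MA(q) process X_t = eps_t + sum_i theta_i eps_{t-i} with
Var(eps_t) = sigma^2, the variance is
  gamma(0) = sigma^2 * (1 + sum_i theta_i^2).
  sum_i theta_i^2 = (0.061)^2 = 0.003721.
  gamma(0) = 2 * (1 + 0.003721) = 2 * 1.003721 = 2.007442, which rounds to 2.0074.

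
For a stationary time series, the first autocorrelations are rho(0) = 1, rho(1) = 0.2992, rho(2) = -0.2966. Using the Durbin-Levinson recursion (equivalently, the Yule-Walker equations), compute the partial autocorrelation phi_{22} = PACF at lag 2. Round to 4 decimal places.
\phi_{22} = -0.4241

The PACF at lag k is phi_{kk}, the last component of the solution
to the Yule-Walker system G_k phi = r_k where
  (G_k)_{ij} = rho(|i - j|), (r_k)_i = rho(i), i,j = 1..k.
Equivalently, Durbin-Levinson gives phi_{kk} iteratively:
  phi_{11} = rho(1)
  phi_{kk} = [rho(k) - sum_{j=1..k-1} phi_{k-1,j} rho(k-j)]
            / [1 - sum_{j=1..k-1} phi_{k-1,j} rho(j)],
  phi_{k,j} = phi_{k-1,j} - phi_{kk} phi_{k-1,k-j},  j = 1..k-1.
Step k = 1:
  phi_11 = rho(1) = 0.2992.
Step k = 2:
  phi_22 = [rho(2) - phi_11 rho(1)] / [1 - phi_11 rho(1)] = [-0.2966 - (0.2992)(0.2992)] / [1 - (0.2992)(0.2992)]
         = -0.38612064 / 0.91047936 = -0.4241.
Therefore phi_{22} = -0.4241.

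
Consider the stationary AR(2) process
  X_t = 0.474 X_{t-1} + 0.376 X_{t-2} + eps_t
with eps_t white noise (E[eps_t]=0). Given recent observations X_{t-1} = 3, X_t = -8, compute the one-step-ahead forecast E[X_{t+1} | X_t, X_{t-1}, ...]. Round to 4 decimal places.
E[X_{t+1} \mid \mathcal F_t] = -2.6640

For an AR(p) model X_t = c + sum_i phi_i X_{t-i} + eps_t, the
one-step-ahead conditional mean is
  E[X_{t+1} | X_t, ...] = c + sum_i phi_i X_{t+1-i}.
Substitute known values:
  E[X_{t+1} | ...] = (0.474) * (-8) + (0.376) * (3)
                   = -2.6640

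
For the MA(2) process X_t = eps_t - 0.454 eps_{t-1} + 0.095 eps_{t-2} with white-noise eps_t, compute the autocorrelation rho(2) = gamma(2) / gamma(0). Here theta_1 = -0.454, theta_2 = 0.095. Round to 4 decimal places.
\rho(2) = 0.0782

For an MA(q) process with theta_0 = 1, the autocovariance is
  gamma(k) = sigma^2 * sum_{i=0..q-k} theta_i * theta_{i+k},
and rho(k) = gamma(k) / gamma(0). Sigma^2 cancels.
  numerator   = (1)*(0.095) = 0.095.
  denominator = (1)^2 + (-0.454)^2 + (0.095)^2 = 1.215141.
  rho(2) = 0.095 / 1.215141 = 0.0782.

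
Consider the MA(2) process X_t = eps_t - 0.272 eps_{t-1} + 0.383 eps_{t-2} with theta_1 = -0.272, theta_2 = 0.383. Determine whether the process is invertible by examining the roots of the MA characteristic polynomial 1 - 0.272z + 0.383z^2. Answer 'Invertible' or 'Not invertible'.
\text{Invertible}

The MA(q) characteristic polynomial is P(z) = 1 - 0.272z + 0.383z^2.
Invertibility requires all roots to lie outside the unit circle, i.e. |z| > 1 for every root.
Set 1 + (-0.272) z + (0.383) z^2 = 0, i.e. a z^2 + b z + c = 0 with a = 0.383, b = -0.272, c = 1.
Discriminant D = b^2 - 4ac = (-0.272)^2 - 4*(0.383)*1 = 0.073984 - (1.532) = -1.458016.
D < 0, so the roots are the complex-conjugate pair z = (-b +/- i sqrt(-D)) / (2a) = 0.3551 +/- 1.5763i.
For a conjugate pair |z|^2 = z * conj(z) = (product of roots) = c/a = 1/(0.383) = 2.610966, so |z| = sqrt(2.610966) = 1.6158 for both roots.
Moduli of all roots: 1.6158, 1.6158.
All moduli strictly greater than 1? Yes.
Verdict: Invertible.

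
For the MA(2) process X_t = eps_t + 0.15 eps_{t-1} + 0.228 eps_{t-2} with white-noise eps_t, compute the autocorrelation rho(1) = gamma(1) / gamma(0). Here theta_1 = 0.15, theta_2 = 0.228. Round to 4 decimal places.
\rho(1) = 0.1714

For an MA(q) process with theta_0 = 1, the autocovariance is
  gamma(k) = sigma^2 * sum_{i=0..q-k} theta_i * theta_{i+k},
and rho(k) = gamma(k) / gamma(0). Sigma^2 cancels.
  numerator   = (1)*(0.15) + (0.15)*(0.228) = 0.1842.
  denominator = (1)^2 + (0.15)^2 + (0.228)^2 = 1.074484.
  rho(1) = 0.1842 / 1.074484 = 0.1714.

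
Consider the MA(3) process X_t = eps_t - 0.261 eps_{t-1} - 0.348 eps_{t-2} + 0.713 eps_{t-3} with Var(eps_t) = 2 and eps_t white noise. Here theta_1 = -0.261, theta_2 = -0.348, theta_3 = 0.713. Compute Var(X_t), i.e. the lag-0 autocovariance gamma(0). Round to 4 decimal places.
\gamma(0) = 3.3952

For an MA(q) process X_t = eps_t + sum_i theta_i eps_{t-i} with
Var(eps_t) = sigma^2, the variance is
  gamma(0) = sigma^2 * (1 + sum_i theta_i^2).
  sum_i theta_i^2 = (-0.261)^2 + (-0.348)^2 + (0.713)^2 = 0.068121 + 0.121104 + 0.508369 = 0.697594.
  gamma(0) = 2 * (1 + 0.697594) = 2 * 1.697594 = 3.395188, which rounds to 3.3952.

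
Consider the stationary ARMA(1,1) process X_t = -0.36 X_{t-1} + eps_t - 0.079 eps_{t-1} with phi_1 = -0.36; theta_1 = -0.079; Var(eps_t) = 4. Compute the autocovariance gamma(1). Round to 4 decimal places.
\gamma(1) = -2.0748

Multiply the model equation by X_{t-k} and take expectations. With theta_0 = psi_0 = 1 and psi_j the MA(infinity) weights, this gives
  gamma(k) - sum_i phi_i gamma(k-i) = c_k,
  c_k = sigma^2 * sum_{j=k..q} theta_j psi_{j-k}   (c_k = 0 for k > q),
using gamma(-m) = gamma(m).
psi-weights needed (psi_j = theta_j + sum_i phi_i psi_{j-i}):
  psi_1 = theta_1 + phi_1 = -0.079 + (-0.36) = -0.439
Right-hand sides:
  c_0 = sigma^2 (1 + theta_1 psi_1) = 4 * (1 + (-0.079)(-0.439)) = 4 * 1.034681 = 4.138724
  c_1 = sigma^2 theta_1 = 4 * (-0.079) = -0.316
  c_2 = 0
Equations for k = 0 and k = 1 (AR order 1):
  gamma(0) = phi_1 gamma(1) + c_0
  gamma(1) = phi_1 gamma(0) + c_1
Substituting the second into the first: gamma(0) (1 - phi_1^2) = c_0 + phi_1 c_1, so
  gamma(0) = (c_0 + phi_1 c_1) / (1 - phi_1^2) = (4.138724 + (-0.36)(-0.316)) / (1 - (-0.36)^2) = 4.252484 / 0.8704 = 4.885666.
  gamma(1) = phi_1 gamma(0) + c_1 = (-0.36)(4.885666) + (-0.316) = -2.07484.
Therefore gamma(1) = -2.0748 (to 4 decimal places).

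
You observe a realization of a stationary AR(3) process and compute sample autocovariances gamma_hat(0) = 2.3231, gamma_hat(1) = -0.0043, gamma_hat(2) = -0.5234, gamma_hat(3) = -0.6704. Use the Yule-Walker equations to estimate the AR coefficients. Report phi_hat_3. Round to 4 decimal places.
\hat\phi_{3} = -0.3050

The Yule-Walker equations for an AR(p) process read, in matrix form,
  Gamma_p phi = r_p,   with   (Gamma_p)_{ij} = gamma(|i - j|),
                       (r_p)_i = gamma(i),   i,j = 1..p.
Substitute the sample gammas (Toeplitz matrix and right-hand side of size 3):
  Gamma_p = [[2.3231, -0.0043, -0.5234], [-0.0043, 2.3231, -0.0043], [-0.5234, -0.0043, 2.3231]]
  r_p     = [-0.0043, -0.5234, -0.6704]
Written out (R1..R3):
  (R1) 2.3231 phi_1 - 0.0043 phi_2 - 0.5234 phi_3 = -0.0043
  (R2) -0.0043 phi_1 + 2.3231 phi_2 - 0.0043 phi_3 = -0.5234
  (R3) -0.5234 phi_1 - 0.0043 phi_2 + 2.3231 phi_3 = -0.6704
Gaussian elimination:
  R2 <- R2 - (-0.0043/2.3231) R1 = R2 - (-0.001851) R1:  2.323092 phi_2 - 0.005269 phi_3 = -0.523408
  R3 <- R3 - (-0.5234/2.3231) R1 = R3 - (-0.225302) R1:  -0.005269 phi_2 + 2.205177 phi_3 = -0.671369
  R3 <- R3 - (-0.005269/2.323092) R2 = R3 - (-0.002268) R2:  2.205165 phi_3 = -0.672556
Back-substitution:
  phi_hat_3 = -0.672556 / 2.205165 = -0.304991
  phi_hat_2 = (-0.523408 - (-0.005269)(-0.304991)) / 2.323092 = -0.225998
  phi_hat_1 = (-0.0043 - (-0.0043)(-0.225998) - (-0.5234)(-0.304991)) / 2.3231 = -0.070985
So phi_hat = [-0.0710, -0.2260, -0.3050].
Therefore phi_hat_3 = -0.3050.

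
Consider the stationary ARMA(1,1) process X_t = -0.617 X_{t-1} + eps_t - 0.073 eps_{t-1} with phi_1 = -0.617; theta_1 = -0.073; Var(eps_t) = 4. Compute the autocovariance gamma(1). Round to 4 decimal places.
\gamma(1) = -4.6573

Multiply the model equation by X_{t-k} and take expectations. With theta_0 = psi_0 = 1 and psi_j the MA(infinity) weights, this gives
  gamma(k) - sum_i phi_i gamma(k-i) = c_k,
  c_k = sigma^2 * sum_{j=k..q} theta_j psi_{j-k}   (c_k = 0 for k > q),
using gamma(-m) = gamma(m).
psi-weights needed (psi_j = theta_j + sum_i phi_i psi_{j-i}):
  psi_1 = theta_1 + phi_1 = -0.073 + (-0.617) = -0.69
Right-hand sides:
  c_0 = sigma^2 (1 + theta_1 psi_1) = 4 * (1 + (-0.073)(-0.69)) = 4 * 1.05037 = 4.20148
  c_1 = sigma^2 theta_1 = 4 * (-0.073) = -0.292
  c_2 = 0
Equations for k = 0 and k = 1 (AR order 1):
  gamma(0) = phi_1 gamma(1) + c_0
  gamma(1) = phi_1 gamma(0) + c_1
Substituting the second into the first: gamma(0) (1 - phi_1^2) = c_0 + phi_1 c_1, so
  gamma(0) = (c_0 + phi_1 c_1) / (1 - phi_1^2) = (4.20148 + (-0.617)(-0.292)) / (1 - (-0.617)^2) = 4.381644 / 0.619311 = 7.07503.
  gamma(1) = phi_1 gamma(0) + c_1 = (-0.617)(7.07503) + (-0.292) = -4.657294.
Therefore gamma(1) = -4.6573 (to 4 decimal places).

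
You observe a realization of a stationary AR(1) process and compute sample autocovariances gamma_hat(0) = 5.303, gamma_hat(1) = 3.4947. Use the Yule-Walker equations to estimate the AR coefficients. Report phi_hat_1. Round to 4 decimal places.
\hat\phi_{1} = 0.6590

The Yule-Walker equations for an AR(p) process read, in matrix form,
  Gamma_p phi = r_p,   with   (Gamma_p)_{ij} = gamma(|i - j|),
                       (r_p)_i = gamma(i),   i,j = 1..p.
Substitute the sample gammas (Toeplitz matrix and right-hand side of size 1):
  Gamma_p = [[5.303]]
  r_p     = [3.4947]
With p = 1 this is the single equation gamma(0) phi_1 = gamma(1):
  phi_hat_1 = gamma(1) / gamma(0) = 3.4947 / 5.303 = 0.6590.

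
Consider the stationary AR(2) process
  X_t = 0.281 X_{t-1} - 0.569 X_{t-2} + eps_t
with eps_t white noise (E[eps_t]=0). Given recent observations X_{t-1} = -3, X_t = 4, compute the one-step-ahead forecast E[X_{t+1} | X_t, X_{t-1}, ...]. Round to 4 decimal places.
E[X_{t+1} \mid \mathcal F_t] = 2.8310

For an AR(p) model X_t = c + sum_i phi_i X_{t-i} + eps_t, the
one-step-ahead conditional mean is
  E[X_{t+1} | X_t, ...] = c + sum_i phi_i X_{t+1-i}.
Substitute known values:
  E[X_{t+1} | ...] = (0.281) * (4) + (-0.569) * (-3)
                   = 2.8310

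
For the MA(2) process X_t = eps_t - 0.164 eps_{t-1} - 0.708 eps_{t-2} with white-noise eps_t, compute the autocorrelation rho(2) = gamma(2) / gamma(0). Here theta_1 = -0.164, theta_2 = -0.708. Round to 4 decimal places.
\rho(2) = -0.4633

For an MA(q) process with theta_0 = 1, the autocovariance is
  gamma(k) = sigma^2 * sum_{i=0..q-k} theta_i * theta_{i+k},
and rho(k) = gamma(k) / gamma(0). Sigma^2 cancels.
  numerator   = (1)*(-0.708) = -0.708.
  denominator = (1)^2 + (-0.164)^2 + (-0.708)^2 = 1.52816.
  rho(2) = -0.708 / 1.52816 = -0.4633.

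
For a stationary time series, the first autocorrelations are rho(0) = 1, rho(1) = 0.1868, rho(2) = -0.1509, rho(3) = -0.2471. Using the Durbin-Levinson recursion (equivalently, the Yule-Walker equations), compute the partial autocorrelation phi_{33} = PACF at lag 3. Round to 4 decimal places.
\phi_{33} = -0.1910

The PACF at lag k is phi_{kk}, the last component of the solution
to the Yule-Walker system G_k phi = r_k where
  (G_k)_{ij} = rho(|i - j|), (r_k)_i = rho(i), i,j = 1..k.
Equivalently, Durbin-Levinson gives phi_{kk} iteratively:
  phi_{11} = rho(1)
  phi_{kk} = [rho(k) - sum_{j=1..k-1} phi_{k-1,j} rho(k-j)]
            / [1 - sum_{j=1..k-1} phi_{k-1,j} rho(j)],
  phi_{k,j} = phi_{k-1,j} - phi_{kk} phi_{k-1,k-j},  j = 1..k-1.
Step k = 1:
  phi_11 = rho(1) = 0.1868.
Step k = 2:
  phi_22 = [rho(2) - phi_11 rho(1)] / [1 - phi_11 rho(1)] = [-0.1509 - (0.1868)(0.1868)] / [1 - (0.1868)(0.1868)]
         = -0.18579424 / 0.96510576 = -0.192512.
  Update: phi_21 = phi_11 - phi_22 phi_11 = 0.1868 - (-0.192512)(0.1868) = 0.222761.
Step k = 3:
  phi_33 = [rho(3) - phi_21 rho(2) - phi_22 rho(1)] / [1 - phi_21 rho(1) - phi_22 rho(2)]
    numerator   = -0.2471 - (0.222761)(-0.1509) - (-0.192512)(0.1868) = -0.17752413
    denominator = 1 - (0.222761)(0.1868) - (-0.192512)(-0.1509) = 0.92933818
  phi_33 = -0.17752413 / 0.92933818 = -0.191.
Therefore phi_{33} = -0.1910.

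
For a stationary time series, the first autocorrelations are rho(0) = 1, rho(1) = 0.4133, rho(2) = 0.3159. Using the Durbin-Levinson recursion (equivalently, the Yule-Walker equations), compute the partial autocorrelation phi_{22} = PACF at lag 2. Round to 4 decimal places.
\phi_{22} = 0.1750

The PACF at lag k is phi_{kk}, the last component of the solution
to the Yule-Walker system G_k phi = r_k where
  (G_k)_{ij} = rho(|i - j|), (r_k)_i = rho(i), i,j = 1..k.
Equivalently, Durbin-Levinson gives phi_{kk} iteratively:
  phi_{11} = rho(1)
  phi_{kk} = [rho(k) - sum_{j=1..k-1} phi_{k-1,j} rho(k-j)]
            / [1 - sum_{j=1..k-1} phi_{k-1,j} rho(j)],
  phi_{k,j} = phi_{k-1,j} - phi_{kk} phi_{k-1,k-j},  j = 1..k-1.
Step k = 1:
  phi_11 = rho(1) = 0.4133.
Step k = 2:
  phi_22 = [rho(2) - phi_11 rho(1)] / [1 - phi_11 rho(1)] = [0.3159 - (0.4133)(0.4133)] / [1 - (0.4133)(0.4133)]
         = 0.14508311 / 0.82918311 = 0.175.
Therefore phi_{22} = 0.1750.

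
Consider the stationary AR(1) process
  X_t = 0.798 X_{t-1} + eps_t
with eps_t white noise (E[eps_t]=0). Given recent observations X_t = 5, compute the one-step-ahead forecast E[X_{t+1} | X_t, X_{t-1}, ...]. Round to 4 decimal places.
E[X_{t+1} \mid \mathcal F_t] = 3.9900

For an AR(p) model X_t = c + sum_i phi_i X_{t-i} + eps_t, the
one-step-ahead conditional mean is
  E[X_{t+1} | X_t, ...] = c + sum_i phi_i X_{t+1-i}.
Substitute known values:
  E[X_{t+1} | ...] = (0.798) * (5)
                   = 3.9900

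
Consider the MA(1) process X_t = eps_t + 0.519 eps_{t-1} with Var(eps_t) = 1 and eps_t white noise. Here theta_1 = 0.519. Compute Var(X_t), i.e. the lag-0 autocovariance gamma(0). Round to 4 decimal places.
\gamma(0) = 1.2694

For an MA(q) process X_t = eps_t + sum_i theta_i eps_{t-i} with
Var(eps_t) = sigma^2, the variance is
  gamma(0) = sigma^2 * (1 + sum_i theta_i^2).
  sum_i theta_i^2 = (0.519)^2 = 0.269361.
  gamma(0) = 1 * (1 + 0.269361) = 1 * 1.269361 = 1.269361, which rounds to 1.2694.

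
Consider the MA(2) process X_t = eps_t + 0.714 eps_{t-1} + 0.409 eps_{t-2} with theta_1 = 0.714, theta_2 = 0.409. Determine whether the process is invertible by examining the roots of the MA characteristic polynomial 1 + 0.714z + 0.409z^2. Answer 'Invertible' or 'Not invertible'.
\text{Invertible}

The MA(q) characteristic polynomial is P(z) = 1 + 0.714z + 0.409z^2.
Invertibility requires all roots to lie outside the unit circle, i.e. |z| > 1 for every root.
Set 1 + (0.714) z + (0.409) z^2 = 0, i.e. a z^2 + b z + c = 0 with a = 0.409, b = 0.714, c = 1.
Discriminant D = b^2 - 4ac = (0.714)^2 - 4*(0.409)*1 = 0.509796 - (1.636) = -1.126204.
D < 0, so the roots are the complex-conjugate pair z = (-b +/- i sqrt(-D)) / (2a) = -0.8729 +/- 1.2973i.
For a conjugate pair |z|^2 = z * conj(z) = (product of roots) = c/a = 1/(0.409) = 2.444988, so |z| = sqrt(2.444988) = 1.5636 for both roots.
Moduli of all roots: 1.5636, 1.5636.
All moduli strictly greater than 1? Yes.
Verdict: Invertible.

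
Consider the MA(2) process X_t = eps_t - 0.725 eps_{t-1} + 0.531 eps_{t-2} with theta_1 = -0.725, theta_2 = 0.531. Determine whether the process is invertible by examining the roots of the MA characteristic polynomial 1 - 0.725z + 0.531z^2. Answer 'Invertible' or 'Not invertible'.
\text{Invertible}

The MA(q) characteristic polynomial is P(z) = 1 - 0.725z + 0.531z^2.
Invertibility requires all roots to lie outside the unit circle, i.e. |z| > 1 for every root.
Set 1 + (-0.725) z + (0.531) z^2 = 0, i.e. a z^2 + b z + c = 0 with a = 0.531, b = -0.725, c = 1.
Discriminant D = b^2 - 4ac = (-0.725)^2 - 4*(0.531)*1 = 0.525625 - (2.124) = -1.598375.
D < 0, so the roots are the complex-conjugate pair z = (-b +/- i sqrt(-D)) / (2a) = 0.6827 +/- 1.1905i.
For a conjugate pair |z|^2 = z * conj(z) = (product of roots) = c/a = 1/(0.531) = 1.883239, so |z| = sqrt(1.883239) = 1.3723 for both roots.
Moduli of all roots: 1.3723, 1.3723.
All moduli strictly greater than 1? Yes.
Verdict: Invertible.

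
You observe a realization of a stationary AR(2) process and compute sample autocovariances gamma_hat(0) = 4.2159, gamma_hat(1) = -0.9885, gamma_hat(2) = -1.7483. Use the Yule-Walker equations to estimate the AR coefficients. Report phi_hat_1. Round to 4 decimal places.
\hat\phi_{1} = -0.3510

The Yule-Walker equations for an AR(p) process read, in matrix form,
  Gamma_p phi = r_p,   with   (Gamma_p)_{ij} = gamma(|i - j|),
                       (r_p)_i = gamma(i),   i,j = 1..p.
Substitute the sample gammas (Toeplitz matrix and right-hand side of size 2):
  Gamma_p = [[4.2159, -0.9885], [-0.9885, 4.2159]]
  r_p     = [-0.9885, -1.7483]
Written out:
  4.2159 phi_1 - 0.9885 phi_2 = -0.9885
  -0.9885 phi_1 + 4.2159 phi_2 = -1.7483
Solve by Cramer's rule:
  det = gamma(0)^2 - gamma(1)^2 = (4.2159)^2 - (-0.9885)^2 = 17.77381281 - 0.97713225 = 16.79668056
  phi_hat_1 = [gamma(1) gamma(0) - gamma(1) gamma(2)] / det = [(-0.9885)(4.2159) - (-0.9885)(-1.7483)] / 16.79668056 = -5.8956117 / 16.79668056 = -0.351
  phi_hat_2 = [gamma(0) gamma(2) - gamma(1)^2] / det = [(4.2159)(-1.7483) - (-0.9885)^2] / 16.79668056 = -8.34779022 / 16.79668056 = -0.497
So phi_hat = [-0.3510, -0.4970].
Therefore phi_hat_1 = -0.3510.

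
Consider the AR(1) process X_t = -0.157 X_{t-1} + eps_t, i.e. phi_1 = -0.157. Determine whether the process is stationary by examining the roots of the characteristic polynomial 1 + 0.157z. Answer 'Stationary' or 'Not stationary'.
\text{Stationary}

The AR(p) characteristic polynomial is P(z) = 1 + 0.157z.
Stationarity requires all roots to lie outside the unit circle, i.e. |z| > 1 for every root.
This is linear in z: 1 + (0.157) z = 0  =>  z = -1/(0.157) = -6.369427,  |z| = 6.369427.
Moduli of all roots: 6.3694.
All moduli strictly greater than 1? Yes.
Verdict: Stationary.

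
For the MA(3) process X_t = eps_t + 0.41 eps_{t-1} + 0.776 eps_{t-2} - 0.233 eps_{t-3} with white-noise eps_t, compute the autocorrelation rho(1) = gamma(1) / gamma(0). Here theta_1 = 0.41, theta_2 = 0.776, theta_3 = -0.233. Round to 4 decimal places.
\rho(1) = 0.3000

For an MA(q) process with theta_0 = 1, the autocovariance is
  gamma(k) = sigma^2 * sum_{i=0..q-k} theta_i * theta_{i+k},
and rho(k) = gamma(k) / gamma(0). Sigma^2 cancels.
  numerator   = (1)*(0.41) + (0.41)*(0.776) + (0.776)*(-0.233) = 0.547352.
  denominator = (1)^2 + (0.41)^2 + (0.776)^2 + (-0.233)^2 = 1.824565.
  rho(1) = 0.547352 / 1.824565 = 0.3000.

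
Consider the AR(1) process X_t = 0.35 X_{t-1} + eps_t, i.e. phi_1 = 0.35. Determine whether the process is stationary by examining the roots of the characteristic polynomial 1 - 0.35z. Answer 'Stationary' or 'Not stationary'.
\text{Stationary}

The AR(p) characteristic polynomial is P(z) = 1 - 0.35z.
Stationarity requires all roots to lie outside the unit circle, i.e. |z| > 1 for every root.
This is linear in z: 1 + (-0.35) z = 0  =>  z = -1/(-0.35) = 2.857143,  |z| = 2.857143.
Moduli of all roots: 2.8571.
All moduli strictly greater than 1? Yes.
Verdict: Stationary.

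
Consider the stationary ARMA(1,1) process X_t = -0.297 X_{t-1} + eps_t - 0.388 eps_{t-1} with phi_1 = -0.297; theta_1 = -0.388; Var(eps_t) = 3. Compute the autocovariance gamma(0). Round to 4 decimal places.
\gamma(0) = 4.5439

Multiply the model equation by X_{t-k} and take expectations. With theta_0 = psi_0 = 1 and psi_j the MA(infinity) weights, this gives
  gamma(k) - sum_i phi_i gamma(k-i) = c_k,
  c_k = sigma^2 * sum_{j=k..q} theta_j psi_{j-k}   (c_k = 0 for k > q),
using gamma(-m) = gamma(m).
psi-weights needed (psi_j = theta_j + sum_i phi_i psi_{j-i}):
  psi_1 = theta_1 + phi_1 = -0.388 + (-0.297) = -0.685
Right-hand sides:
  c_0 = sigma^2 (1 + theta_1 psi_1) = 3 * (1 + (-0.388)(-0.685)) = 3 * 1.26578 = 3.79734
  c_1 = sigma^2 theta_1 = 3 * (-0.388) = -1.164
  c_2 = 0
Equations for k = 0 and k = 1 (AR order 1):
  gamma(0) = phi_1 gamma(1) + c_0
  gamma(1) = phi_1 gamma(0) + c_1
Substituting the second into the first: gamma(0) (1 - phi_1^2) = c_0 + phi_1 c_1, so
  gamma(0) = (c_0 + phi_1 c_1) / (1 - phi_1^2) = (3.79734 + (-0.297)(-1.164)) / (1 - (-0.297)^2) = 4.143048 / 0.911791 = 4.543857.
Therefore gamma(0) = 4.5439 (to 4 decimal places).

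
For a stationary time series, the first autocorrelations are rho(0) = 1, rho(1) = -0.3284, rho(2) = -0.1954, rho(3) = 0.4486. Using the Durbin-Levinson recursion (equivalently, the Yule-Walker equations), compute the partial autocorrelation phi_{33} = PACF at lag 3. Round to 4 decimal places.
\phi_{33} = 0.3181

The PACF at lag k is phi_{kk}, the last component of the solution
to the Yule-Walker system G_k phi = r_k where
  (G_k)_{ij} = rho(|i - j|), (r_k)_i = rho(i), i,j = 1..k.
Equivalently, Durbin-Levinson gives phi_{kk} iteratively:
  phi_{11} = rho(1)
  phi_{kk} = [rho(k) - sum_{j=1..k-1} phi_{k-1,j} rho(k-j)]
            / [1 - sum_{j=1..k-1} phi_{k-1,j} rho(j)],
  phi_{k,j} = phi_{k-1,j} - phi_{kk} phi_{k-1,k-j},  j = 1..k-1.
Step k = 1:
  phi_11 = rho(1) = -0.3284.
Step k = 2:
  phi_22 = [rho(2) - phi_11 rho(1)] / [1 - phi_11 rho(1)] = [-0.1954 - (-0.3284)(-0.3284)] / [1 - (-0.3284)(-0.3284)]
         = -0.30324656 / 0.89215344 = -0.339904.
  Update: phi_21 = phi_11 - phi_22 phi_11 = -0.3284 - (-0.339904)(-0.3284) = -0.440024.
Step k = 3:
  phi_33 = [rho(3) - phi_21 rho(2) - phi_22 rho(1)] / [1 - phi_21 rho(1) - phi_22 rho(2)]
    numerator   = 0.4486 - (-0.440024)(-0.1954) - (-0.339904)(-0.3284) = 0.25099473
    denominator = 1 - (-0.440024)(-0.3284) - (-0.339904)(-0.1954) = 0.78907871
  phi_33 = 0.25099473 / 0.78907871 = 0.3181.
Therefore phi_{33} = 0.3181.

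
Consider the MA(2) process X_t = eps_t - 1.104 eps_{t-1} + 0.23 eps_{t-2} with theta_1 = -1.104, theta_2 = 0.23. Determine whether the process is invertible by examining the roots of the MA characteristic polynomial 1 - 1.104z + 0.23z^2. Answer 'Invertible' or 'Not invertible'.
\text{Invertible}

The MA(q) characteristic polynomial is P(z) = 1 - 1.104z + 0.23z^2.
Invertibility requires all roots to lie outside the unit circle, i.e. |z| > 1 for every root.
Set 1 + (-1.104) z + (0.23) z^2 = 0, i.e. a z^2 + b z + c = 0 with a = 0.23, b = -1.104, c = 1.
Discriminant D = b^2 - 4ac = (-1.104)^2 - 4*(0.23)*1 = 1.218816 - (0.92) = 0.298816.
D >= 0, so the roots are real: z = (-b +/- sqrt(D)) / (2a) = (1.104 +/- 0.546641) / (0.46).
  z_1 = (1.104 + 0.546641) / (0.46) = 3.5883,   |z_1| = 3.5883.
  z_2 = (1.104 - 0.546641) / (0.46) = 1.2117,   |z_2| = 1.2117.
Moduli of all roots: 3.5883, 1.2117.
All moduli strictly greater than 1? Yes.
Verdict: Invertible.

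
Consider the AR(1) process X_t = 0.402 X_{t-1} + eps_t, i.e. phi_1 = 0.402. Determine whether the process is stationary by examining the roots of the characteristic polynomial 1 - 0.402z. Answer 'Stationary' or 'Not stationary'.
\text{Stationary}

The AR(p) characteristic polynomial is P(z) = 1 - 0.402z.
Stationarity requires all roots to lie outside the unit circle, i.e. |z| > 1 for every root.
This is linear in z: 1 + (-0.402) z = 0  =>  z = -1/(-0.402) = 2.487562,  |z| = 2.487562.
Moduli of all roots: 2.4876.
All moduli strictly greater than 1? Yes.
Verdict: Stationary.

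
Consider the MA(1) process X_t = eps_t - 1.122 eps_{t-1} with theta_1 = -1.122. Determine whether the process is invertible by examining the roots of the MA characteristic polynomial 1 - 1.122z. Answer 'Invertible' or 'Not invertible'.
\text{Not invertible}

The MA(q) characteristic polynomial is P(z) = 1 - 1.122z.
Invertibility requires all roots to lie outside the unit circle, i.e. |z| > 1 for every root.
This is linear in z: 1 + (-1.122) z = 0  =>  z = -1/(-1.122) = 0.891266,  |z| = 0.891266.
Moduli of all roots: 0.8913.
All moduli strictly greater than 1? No.
Verdict: Not invertible.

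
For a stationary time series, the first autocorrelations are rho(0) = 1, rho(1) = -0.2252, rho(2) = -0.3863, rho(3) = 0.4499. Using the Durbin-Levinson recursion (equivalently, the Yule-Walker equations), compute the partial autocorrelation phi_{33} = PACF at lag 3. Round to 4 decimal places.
\phi_{33} = 0.2930

The PACF at lag k is phi_{kk}, the last component of the solution
to the Yule-Walker system G_k phi = r_k where
  (G_k)_{ij} = rho(|i - j|), (r_k)_i = rho(i), i,j = 1..k.
Equivalently, Durbin-Levinson gives phi_{kk} iteratively:
  phi_{11} = rho(1)
  phi_{kk} = [rho(k) - sum_{j=1..k-1} phi_{k-1,j} rho(k-j)]
            / [1 - sum_{j=1..k-1} phi_{k-1,j} rho(j)],
  phi_{k,j} = phi_{k-1,j} - phi_{kk} phi_{k-1,k-j},  j = 1..k-1.
Step k = 1:
  phi_11 = rho(1) = -0.2252.
Step k = 2:
  phi_22 = [rho(2) - phi_11 rho(1)] / [1 - phi_11 rho(1)] = [-0.3863 - (-0.2252)(-0.2252)] / [1 - (-0.2252)(-0.2252)]
         = -0.43701504 / 0.94928496 = -0.460362.
  Update: phi_21 = phi_11 - phi_22 phi_11 = -0.2252 - (-0.460362)(-0.2252) = -0.328874.
Step k = 3:
  phi_33 = [rho(3) - phi_21 rho(2) - phi_22 rho(1)] / [1 - phi_21 rho(1) - phi_22 rho(2)]
    numerator   = 0.4499 - (-0.328874)(-0.3863) - (-0.460362)(-0.2252) = 0.21918253
    denominator = 1 - (-0.328874)(-0.2252) - (-0.460362)(-0.3863) = 0.7480997
  phi_33 = 0.21918253 / 0.7480997 = 0.293.
Therefore phi_{33} = 0.2930.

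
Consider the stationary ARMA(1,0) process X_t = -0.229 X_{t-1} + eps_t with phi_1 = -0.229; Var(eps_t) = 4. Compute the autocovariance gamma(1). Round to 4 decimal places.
\gamma(1) = -0.9667

Multiply the model equation by X_{t-k} and take expectations. With theta_0 = psi_0 = 1 and psi_j the MA(infinity) weights, this gives
  gamma(k) - sum_i phi_i gamma(k-i) = c_k,
  c_k = sigma^2 * sum_{j=k..q} theta_j psi_{j-k}   (c_k = 0 for k > q),
using gamma(-m) = gamma(m).
Pure AR (q = 0): c_0 = sigma^2 = 4, c_k = 0 for k >= 1.
Equations for k = 0 and k = 1 (AR order 1):
  gamma(0) = phi_1 gamma(1) + c_0
  gamma(1) = phi_1 gamma(0) + c_1
Substituting the second into the first: gamma(0) (1 - phi_1^2) = c_0 + phi_1 c_1, so
  gamma(0) = c_0 / (1 - phi_1^2) = 4 / (1 - (-0.229)^2) = 4 / 0.947559 = 4.221373.
  gamma(1) = phi_1 gamma(0) = (-0.229)(4.221373) = -0.966694.
Therefore gamma(1) = -0.9667 (to 4 decimal places).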